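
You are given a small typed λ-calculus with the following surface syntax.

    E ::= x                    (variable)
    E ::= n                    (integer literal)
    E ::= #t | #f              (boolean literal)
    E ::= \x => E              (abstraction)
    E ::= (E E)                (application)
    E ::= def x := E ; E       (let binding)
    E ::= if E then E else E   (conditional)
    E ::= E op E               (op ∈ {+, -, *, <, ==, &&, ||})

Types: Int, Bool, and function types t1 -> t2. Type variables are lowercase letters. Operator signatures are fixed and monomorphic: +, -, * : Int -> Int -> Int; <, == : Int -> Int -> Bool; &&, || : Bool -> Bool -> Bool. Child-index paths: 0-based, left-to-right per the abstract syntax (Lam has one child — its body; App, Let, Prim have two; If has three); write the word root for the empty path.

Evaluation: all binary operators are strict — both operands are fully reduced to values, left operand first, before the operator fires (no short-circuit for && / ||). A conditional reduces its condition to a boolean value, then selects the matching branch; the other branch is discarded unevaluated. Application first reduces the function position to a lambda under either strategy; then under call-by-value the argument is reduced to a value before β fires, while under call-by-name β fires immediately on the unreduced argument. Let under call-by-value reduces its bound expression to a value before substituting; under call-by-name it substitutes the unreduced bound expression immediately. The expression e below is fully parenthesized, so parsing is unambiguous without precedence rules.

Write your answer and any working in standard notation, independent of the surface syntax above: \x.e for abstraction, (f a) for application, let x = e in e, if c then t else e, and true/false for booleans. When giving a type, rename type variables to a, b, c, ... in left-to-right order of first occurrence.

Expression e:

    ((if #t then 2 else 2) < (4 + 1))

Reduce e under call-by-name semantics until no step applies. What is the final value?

Answer: true

Trace:
step 0: ((if true then 2 else 2) < (4 + 1))
step 1: [if@0] (2 < (4 + 1))
step 2: [delta@1] (2 < 5)
step 3: [delta@root] true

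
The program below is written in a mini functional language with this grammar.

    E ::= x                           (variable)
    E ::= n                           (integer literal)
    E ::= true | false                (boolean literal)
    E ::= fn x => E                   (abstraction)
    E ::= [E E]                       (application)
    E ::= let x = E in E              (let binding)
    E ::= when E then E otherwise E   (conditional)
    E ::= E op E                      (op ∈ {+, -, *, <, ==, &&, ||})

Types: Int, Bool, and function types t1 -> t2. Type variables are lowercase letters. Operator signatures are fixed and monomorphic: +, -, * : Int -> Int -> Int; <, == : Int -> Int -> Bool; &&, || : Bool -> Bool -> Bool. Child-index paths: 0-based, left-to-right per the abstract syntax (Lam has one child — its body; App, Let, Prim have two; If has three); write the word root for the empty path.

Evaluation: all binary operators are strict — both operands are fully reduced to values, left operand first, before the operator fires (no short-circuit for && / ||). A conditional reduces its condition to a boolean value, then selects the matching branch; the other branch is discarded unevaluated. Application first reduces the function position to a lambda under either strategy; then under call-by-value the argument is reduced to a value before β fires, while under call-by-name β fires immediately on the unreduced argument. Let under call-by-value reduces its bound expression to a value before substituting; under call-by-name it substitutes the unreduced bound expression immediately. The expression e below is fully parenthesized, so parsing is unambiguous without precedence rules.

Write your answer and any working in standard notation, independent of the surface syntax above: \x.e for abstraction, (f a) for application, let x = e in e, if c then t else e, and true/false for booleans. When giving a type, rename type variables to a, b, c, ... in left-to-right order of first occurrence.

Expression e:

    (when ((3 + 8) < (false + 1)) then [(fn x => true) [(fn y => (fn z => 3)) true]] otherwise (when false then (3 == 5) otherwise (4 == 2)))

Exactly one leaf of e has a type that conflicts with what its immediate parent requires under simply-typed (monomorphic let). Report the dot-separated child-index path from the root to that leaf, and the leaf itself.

Answer: 0.1.0 : false

Working:
  unify Int ~ Int
  unify Int ~ Int
  unify Int ~ Int
  unify Bool ~ Int
  FAIL: mismatch Bool ~ Int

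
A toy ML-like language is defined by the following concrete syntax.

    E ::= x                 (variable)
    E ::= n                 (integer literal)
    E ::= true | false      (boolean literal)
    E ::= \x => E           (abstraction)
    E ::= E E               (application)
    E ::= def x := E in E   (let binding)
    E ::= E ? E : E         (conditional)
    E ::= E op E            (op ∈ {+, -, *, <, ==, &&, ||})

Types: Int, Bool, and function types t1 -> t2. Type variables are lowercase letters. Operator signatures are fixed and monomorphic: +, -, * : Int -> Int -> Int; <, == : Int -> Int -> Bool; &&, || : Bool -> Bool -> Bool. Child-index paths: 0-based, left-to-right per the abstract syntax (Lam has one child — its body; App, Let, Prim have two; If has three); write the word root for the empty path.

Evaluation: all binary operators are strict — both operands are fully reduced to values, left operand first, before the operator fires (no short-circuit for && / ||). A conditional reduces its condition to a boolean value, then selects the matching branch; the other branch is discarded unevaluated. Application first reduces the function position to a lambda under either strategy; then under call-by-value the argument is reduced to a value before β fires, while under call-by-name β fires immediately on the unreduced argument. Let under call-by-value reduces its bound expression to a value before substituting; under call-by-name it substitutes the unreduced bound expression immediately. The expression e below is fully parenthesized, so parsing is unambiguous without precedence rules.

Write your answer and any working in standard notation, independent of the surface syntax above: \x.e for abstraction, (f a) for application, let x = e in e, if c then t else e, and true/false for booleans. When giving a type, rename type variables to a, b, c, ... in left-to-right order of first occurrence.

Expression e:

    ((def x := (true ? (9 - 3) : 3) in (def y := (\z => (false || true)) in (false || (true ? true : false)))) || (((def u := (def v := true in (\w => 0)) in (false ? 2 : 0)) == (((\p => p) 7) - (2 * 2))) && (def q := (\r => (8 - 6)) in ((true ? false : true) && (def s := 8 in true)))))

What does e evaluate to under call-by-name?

Answer: true

Working:
step 0: ((let x = (if true then (9 - 3) else 3) in (let y = (\z.(false || true)) in (false || (if true then true else false)))) || (((let u = (let v = true in (\w.0)) in (if false then 2 else 0)) == (((\p.p) 7) - (2 * 2))) && (let q = (\r.(8 - 6)) in ((if true then false else true) && (let s = 8 in true)))))
step 1: [let@0] ((let y = (\z.(false || true)) in (false || (if true then true else false))) || (((let u = (let v = true in (\w.0)) in (if false then 2 else 0)) == (((\p.p) 7) - (2 * 2))) && (let q = (\r.(8 - 6)) in ((if true then false else true) && (let s = 8 in true)))))
step 2: [let@0] ((false || (if true then true else false)) || (((let u = (let v = true in (\w.0)) in (if false then 2 else 0)) == (((\p.p) 7) - (2 * 2))) && (let q = (\r.(8 - 6)) in ((if true then false else true) && (let s = 8 in true)))))
step 3: [if@0.1] ((false || true) || (((let u = (let v = true in (\w.0)) in (if false then 2 else 0)) == (((\p.p) 7) - (2 * 2))) && (let q = (\r.(8 - 6)) in ((if true then false else true) && (let s = 8 in true)))))
step 4: [delta@0] (true || (((let u = (let v = true in (\w.0)) in (if false then 2 else 0)) == (((\p.p) 7) - (2 * 2))) && (let q = (\r.(8 - 6)) in ((if true then false else true) && (let s = 8 in true)))))
step 5: [let@1.0.0] (true || (((if false then 2 else 0) == (((\p.p) 7) - (2 * 2))) && (let q = (\r.(8 - 6)) in ((if true then false else true) && (let s = 8 in true)))))
step 6: [if@1.0.0] (true || ((0 == (((\p.p) 7) - (2 * 2))) && (let q = (\r.(8 - 6)) in ((if true then false else true) && (let s = 8 in true)))))
step 7: [beta@1.0.1.0] (true || ((0 == (7 - (2 * 2))) && (let q = (\r.(8 - 6)) in ((if true then false else true) && (let s = 8 in true)))))
step 8: [delta@1.0.1.1] (true || ((0 == (7 - 4)) && (let q = (\r.(8 - 6)) in ((if true then false else true) && (let s = 8 in true)))))
step 9: [delta@1.0.1] (true || ((0 == 3) && (let q = (\r.(8 - 6)) in ((if true then false else true) && (let s = 8 in true)))))
step 10: [delta@1.0] (true || (false && (let q = (\r.(8 - 6)) in ((if true then false else true) && (let s = 8 in true)))))
step 11: [let@1.1] (true || (false && ((if true then false else true) && (let s = 8 in true))))
step 12: [if@1.1.0] (true || (false && (false && (let s = 8 in true))))
step 13: [let@1.1.1] (true || (false && (false && true)))
step 14: [delta@1.1] (true || (false && false))
step 15: [delta@1] (true || false)
step 16: [delta@root] true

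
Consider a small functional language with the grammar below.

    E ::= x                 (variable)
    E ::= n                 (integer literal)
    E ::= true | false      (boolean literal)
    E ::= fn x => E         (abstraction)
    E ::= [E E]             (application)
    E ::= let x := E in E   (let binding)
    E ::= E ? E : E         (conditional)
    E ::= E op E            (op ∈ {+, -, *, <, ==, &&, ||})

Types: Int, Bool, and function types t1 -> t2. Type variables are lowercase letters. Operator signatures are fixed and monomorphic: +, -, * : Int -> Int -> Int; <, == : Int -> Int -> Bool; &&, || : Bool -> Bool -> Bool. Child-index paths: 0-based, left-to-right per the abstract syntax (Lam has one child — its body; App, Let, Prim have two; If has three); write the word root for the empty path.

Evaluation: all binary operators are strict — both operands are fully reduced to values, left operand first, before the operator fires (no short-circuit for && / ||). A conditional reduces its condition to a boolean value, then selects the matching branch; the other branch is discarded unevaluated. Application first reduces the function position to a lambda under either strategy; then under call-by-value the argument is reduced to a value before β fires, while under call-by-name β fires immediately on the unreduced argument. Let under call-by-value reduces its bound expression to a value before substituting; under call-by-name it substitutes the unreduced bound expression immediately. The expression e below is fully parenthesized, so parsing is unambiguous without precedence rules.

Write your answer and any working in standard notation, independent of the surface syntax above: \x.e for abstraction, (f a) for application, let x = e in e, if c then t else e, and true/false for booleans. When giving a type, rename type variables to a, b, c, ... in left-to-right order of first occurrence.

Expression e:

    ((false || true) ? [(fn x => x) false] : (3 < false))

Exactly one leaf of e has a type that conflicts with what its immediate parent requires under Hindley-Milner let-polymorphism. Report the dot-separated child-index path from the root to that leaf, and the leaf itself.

Answer: 2.1 : false

Working:
  unify Bool ~ Bool
  unify Bool ~ Bool
  unify Bool ~ Bool
x : a
\x._ : a -> a
  unify a -> a ~ Bool -> b
  unify a ~ Bool
  unify Bool ~ b
_ _ : Bool
  unify Int ~ Int
  unify Bool ~ Int
  FAIL: mismatch Bool ~ Int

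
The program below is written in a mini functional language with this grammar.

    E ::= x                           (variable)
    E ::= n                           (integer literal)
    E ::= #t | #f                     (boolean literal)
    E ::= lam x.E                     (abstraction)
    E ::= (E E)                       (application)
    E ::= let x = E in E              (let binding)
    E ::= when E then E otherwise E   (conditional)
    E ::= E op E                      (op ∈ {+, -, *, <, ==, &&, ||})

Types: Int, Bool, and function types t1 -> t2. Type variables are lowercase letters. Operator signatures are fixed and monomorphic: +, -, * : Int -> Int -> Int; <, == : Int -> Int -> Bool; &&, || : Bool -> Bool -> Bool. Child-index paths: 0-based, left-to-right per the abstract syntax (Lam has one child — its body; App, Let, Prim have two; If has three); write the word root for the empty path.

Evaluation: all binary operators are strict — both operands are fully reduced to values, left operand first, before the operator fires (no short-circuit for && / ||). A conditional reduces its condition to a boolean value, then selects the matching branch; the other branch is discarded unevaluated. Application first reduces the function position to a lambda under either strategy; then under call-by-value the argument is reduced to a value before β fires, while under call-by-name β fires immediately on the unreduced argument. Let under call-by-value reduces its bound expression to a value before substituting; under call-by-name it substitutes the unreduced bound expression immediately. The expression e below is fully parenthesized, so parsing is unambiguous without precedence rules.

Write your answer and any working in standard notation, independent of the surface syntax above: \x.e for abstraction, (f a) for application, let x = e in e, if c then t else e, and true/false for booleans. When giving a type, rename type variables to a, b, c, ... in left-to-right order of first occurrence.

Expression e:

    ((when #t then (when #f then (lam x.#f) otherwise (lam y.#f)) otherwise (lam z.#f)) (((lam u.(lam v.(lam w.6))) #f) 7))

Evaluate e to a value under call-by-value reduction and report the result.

Answer: false

Working:
step 0: ((if true then (if false then (\x.false) else (\y.false)) else (\z.false)) (((\u.(\v.(\w.6))) false) 7))
step 1: [if@0] ((if false then (\x.false) else (\y.false)) (((\u.(\v.(\w.6))) false) 7))
step 2: [if@0] ((\y.false) (((\u.(\v.(\w.6))) false) 7))
step 3: [beta@1.0] ((\y.false) ((\v.(\w.6)) 7))
step 4: [beta@1] ((\y.false) (\w.6))
step 5: [beta@root] false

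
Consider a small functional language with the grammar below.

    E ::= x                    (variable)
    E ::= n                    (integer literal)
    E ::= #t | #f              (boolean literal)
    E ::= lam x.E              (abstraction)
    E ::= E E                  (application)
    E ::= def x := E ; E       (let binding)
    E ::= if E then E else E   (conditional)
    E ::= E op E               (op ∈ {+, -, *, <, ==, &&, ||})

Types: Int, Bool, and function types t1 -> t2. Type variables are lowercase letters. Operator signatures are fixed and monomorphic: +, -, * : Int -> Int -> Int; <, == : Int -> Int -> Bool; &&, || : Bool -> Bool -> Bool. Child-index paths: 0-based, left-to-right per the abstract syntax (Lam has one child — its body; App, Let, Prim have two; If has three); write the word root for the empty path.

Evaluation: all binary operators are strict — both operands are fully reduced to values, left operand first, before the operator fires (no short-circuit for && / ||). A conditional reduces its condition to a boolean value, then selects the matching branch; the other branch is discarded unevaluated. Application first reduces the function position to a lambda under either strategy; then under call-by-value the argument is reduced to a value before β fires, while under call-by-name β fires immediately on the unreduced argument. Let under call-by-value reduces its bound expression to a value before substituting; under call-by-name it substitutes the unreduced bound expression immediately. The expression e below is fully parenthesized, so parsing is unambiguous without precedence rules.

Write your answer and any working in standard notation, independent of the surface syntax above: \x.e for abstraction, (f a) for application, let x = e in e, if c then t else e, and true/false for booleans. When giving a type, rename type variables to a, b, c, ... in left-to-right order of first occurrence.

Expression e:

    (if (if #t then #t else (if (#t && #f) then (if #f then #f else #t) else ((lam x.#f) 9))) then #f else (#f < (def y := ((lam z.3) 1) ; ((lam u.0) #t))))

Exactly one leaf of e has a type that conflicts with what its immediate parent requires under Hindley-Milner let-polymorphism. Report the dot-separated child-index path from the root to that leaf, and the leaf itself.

Derivation:
  unify Bool ~ Bool
  unify Bool ~ Bool
  unify Bool ~ Bool
  unify Bool ~ Bool
  unify Bool ~ Bool
  unify Bool ~ Bool
\x._ : a -> Bool
  unify a -> Bool ~ Int -> b
  unify a ~ Int
  unify Bool ~ b
_ _ : Bool
  unify Bool ~ Bool
  unify Bool ~ Bool
  unify Bool ~ Bool
  unify Bool ~ Int
  FAIL: mismatch Bool ~ Int

Answer: 2.0 : false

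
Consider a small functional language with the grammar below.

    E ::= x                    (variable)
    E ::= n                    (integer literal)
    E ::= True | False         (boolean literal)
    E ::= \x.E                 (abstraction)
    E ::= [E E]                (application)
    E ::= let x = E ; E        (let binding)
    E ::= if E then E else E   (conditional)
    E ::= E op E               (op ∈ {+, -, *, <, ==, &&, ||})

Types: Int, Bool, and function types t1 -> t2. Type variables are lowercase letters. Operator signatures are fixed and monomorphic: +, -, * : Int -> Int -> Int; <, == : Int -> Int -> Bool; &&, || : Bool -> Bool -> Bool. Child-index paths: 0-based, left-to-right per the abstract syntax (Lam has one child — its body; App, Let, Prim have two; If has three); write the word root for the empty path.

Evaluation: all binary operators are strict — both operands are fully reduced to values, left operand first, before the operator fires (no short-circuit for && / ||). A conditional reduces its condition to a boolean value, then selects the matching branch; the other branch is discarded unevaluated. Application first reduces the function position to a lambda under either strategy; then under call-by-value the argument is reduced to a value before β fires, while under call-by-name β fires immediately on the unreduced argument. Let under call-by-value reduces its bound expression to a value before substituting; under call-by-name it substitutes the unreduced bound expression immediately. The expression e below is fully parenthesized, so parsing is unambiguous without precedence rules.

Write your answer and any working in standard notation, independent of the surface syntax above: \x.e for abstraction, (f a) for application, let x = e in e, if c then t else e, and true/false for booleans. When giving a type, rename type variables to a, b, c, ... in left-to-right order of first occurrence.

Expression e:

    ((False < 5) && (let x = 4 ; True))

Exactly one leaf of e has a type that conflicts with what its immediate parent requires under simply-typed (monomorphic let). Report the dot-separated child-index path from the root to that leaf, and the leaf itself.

Derivation:
  unify Bool ~ Int
  FAIL: mismatch Bool ~ Int

Answer: 0.0 : false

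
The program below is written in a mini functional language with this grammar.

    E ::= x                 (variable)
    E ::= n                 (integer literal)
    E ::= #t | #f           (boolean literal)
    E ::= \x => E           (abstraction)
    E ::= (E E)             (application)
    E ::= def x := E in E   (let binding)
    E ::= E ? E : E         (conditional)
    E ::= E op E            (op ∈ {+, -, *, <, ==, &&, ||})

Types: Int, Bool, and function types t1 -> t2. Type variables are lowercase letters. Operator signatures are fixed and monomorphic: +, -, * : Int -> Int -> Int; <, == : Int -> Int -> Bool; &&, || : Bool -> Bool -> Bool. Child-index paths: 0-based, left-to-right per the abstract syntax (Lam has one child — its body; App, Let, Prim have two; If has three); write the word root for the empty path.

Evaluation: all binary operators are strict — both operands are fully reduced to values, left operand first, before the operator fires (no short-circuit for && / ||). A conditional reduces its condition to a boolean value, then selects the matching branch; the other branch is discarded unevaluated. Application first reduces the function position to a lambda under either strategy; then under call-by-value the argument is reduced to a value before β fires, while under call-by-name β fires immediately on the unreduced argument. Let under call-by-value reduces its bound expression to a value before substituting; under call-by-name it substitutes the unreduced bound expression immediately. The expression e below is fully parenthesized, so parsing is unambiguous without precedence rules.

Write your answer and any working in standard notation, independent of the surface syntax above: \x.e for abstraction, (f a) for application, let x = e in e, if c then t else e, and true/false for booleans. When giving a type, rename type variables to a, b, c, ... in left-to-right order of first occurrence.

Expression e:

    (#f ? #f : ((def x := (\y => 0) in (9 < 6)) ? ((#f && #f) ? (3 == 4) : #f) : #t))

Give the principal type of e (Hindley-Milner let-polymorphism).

Answer: Bool

Trace:
  unify Bool ~ Bool
\y._ : a -> Int
let x : forall. a -> Int
  unify Int ~ Int
  unify Int ~ Int
  unify Bool ~ Bool
  unify Bool ~ Bool
  unify Bool ~ Bool
  unify Bool ~ Bool
  unify Int ~ Int
  unify Int ~ Int
  unify Bool ~ Bool
  unify Bool ~ Bool
  unify Bool ~ Bool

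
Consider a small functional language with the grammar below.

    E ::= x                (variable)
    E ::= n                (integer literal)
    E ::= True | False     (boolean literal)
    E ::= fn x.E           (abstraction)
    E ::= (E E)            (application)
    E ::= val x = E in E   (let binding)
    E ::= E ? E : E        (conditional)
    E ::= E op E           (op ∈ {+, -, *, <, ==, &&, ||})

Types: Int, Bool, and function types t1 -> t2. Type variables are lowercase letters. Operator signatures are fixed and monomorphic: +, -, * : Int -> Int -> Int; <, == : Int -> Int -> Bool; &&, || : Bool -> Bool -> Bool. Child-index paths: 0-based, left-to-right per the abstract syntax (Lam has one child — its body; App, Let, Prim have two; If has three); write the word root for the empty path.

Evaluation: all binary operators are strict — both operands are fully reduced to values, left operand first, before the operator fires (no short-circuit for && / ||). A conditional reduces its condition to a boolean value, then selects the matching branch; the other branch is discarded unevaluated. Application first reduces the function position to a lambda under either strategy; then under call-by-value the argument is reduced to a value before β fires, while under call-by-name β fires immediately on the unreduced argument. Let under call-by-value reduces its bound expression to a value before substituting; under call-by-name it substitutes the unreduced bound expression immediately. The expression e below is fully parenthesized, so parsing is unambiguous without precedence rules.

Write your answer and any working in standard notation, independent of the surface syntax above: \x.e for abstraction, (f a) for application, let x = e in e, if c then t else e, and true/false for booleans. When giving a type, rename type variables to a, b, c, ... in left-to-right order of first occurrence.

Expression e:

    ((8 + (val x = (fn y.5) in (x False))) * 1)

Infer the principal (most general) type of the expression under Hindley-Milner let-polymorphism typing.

Working:
  unify Int ~ Int
\y._ : a -> Int
let x : forall. a -> Int
x : b -> Int
  unify b -> Int ~ Bool -> c
  unify b ~ Bool
  unify Int ~ c
_ _ : Int
  unify Int ~ Int
  unify Int ~ Int
  unify Int ~ Int

Answer: Int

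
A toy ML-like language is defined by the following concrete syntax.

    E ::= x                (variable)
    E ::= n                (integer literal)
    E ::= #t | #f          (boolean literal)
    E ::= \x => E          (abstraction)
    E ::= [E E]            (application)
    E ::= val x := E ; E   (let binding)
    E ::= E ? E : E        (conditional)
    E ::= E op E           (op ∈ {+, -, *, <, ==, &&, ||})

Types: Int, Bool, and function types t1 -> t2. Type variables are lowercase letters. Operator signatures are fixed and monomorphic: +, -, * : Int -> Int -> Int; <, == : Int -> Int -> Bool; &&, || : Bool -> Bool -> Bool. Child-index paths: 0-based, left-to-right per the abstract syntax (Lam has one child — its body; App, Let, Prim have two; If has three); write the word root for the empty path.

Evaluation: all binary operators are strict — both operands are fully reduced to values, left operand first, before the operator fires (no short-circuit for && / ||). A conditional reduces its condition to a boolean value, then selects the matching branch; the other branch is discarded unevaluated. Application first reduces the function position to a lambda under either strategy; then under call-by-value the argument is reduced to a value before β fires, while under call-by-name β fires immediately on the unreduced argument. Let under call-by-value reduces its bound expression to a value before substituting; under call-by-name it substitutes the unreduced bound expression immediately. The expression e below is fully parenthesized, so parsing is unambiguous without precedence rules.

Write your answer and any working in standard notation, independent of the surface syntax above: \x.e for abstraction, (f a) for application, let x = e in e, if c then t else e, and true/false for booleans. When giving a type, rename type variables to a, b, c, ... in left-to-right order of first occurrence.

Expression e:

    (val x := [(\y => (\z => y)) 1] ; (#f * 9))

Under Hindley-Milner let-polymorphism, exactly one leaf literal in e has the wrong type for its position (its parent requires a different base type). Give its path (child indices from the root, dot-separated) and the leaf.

Answer: 1.0 : false

Derivation:
y : a
\z._ : b -> a
\y._ : a -> b -> a
  unify a -> b -> a ~ Int -> c
  unify a ~ Int
  unify b -> Int ~ c
_ _ : b -> Int
let x : forall. b -> Int
  unify Bool ~ Int
  FAIL: mismatch Bool ~ Int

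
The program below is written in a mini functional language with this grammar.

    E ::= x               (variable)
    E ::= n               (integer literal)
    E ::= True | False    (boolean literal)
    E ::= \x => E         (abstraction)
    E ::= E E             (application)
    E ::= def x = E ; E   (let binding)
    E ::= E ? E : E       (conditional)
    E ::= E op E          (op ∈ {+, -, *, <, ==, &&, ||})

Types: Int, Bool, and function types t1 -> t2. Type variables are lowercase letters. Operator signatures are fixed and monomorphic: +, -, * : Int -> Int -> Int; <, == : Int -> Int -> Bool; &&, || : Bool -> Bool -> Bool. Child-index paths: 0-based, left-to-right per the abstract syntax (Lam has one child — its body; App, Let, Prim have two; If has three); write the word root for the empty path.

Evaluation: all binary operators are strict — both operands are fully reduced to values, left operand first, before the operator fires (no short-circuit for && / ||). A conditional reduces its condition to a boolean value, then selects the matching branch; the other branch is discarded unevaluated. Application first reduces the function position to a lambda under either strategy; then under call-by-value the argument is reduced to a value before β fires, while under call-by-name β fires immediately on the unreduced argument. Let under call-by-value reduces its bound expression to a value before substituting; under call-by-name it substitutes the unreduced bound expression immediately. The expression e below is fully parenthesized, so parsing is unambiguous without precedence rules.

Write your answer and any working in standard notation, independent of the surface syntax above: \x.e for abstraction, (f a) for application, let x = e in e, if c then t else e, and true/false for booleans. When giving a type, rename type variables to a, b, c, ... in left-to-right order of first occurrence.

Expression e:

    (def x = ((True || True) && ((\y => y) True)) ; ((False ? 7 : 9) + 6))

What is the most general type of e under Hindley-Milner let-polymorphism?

Derivation:
  unify Bool ~ Bool
  unify Bool ~ Bool
  unify Bool ~ Bool
y : a
\y._ : a -> a
  unify a -> a ~ Bool -> b
  unify a ~ Bool
  unify Bool ~ b
_ _ : Bool
  unify Bool ~ Bool
let x : Bool
  unify Bool ~ Bool
  unify Int ~ Int
  unify Int ~ Int
  unify Int ~ Int

Answer: Int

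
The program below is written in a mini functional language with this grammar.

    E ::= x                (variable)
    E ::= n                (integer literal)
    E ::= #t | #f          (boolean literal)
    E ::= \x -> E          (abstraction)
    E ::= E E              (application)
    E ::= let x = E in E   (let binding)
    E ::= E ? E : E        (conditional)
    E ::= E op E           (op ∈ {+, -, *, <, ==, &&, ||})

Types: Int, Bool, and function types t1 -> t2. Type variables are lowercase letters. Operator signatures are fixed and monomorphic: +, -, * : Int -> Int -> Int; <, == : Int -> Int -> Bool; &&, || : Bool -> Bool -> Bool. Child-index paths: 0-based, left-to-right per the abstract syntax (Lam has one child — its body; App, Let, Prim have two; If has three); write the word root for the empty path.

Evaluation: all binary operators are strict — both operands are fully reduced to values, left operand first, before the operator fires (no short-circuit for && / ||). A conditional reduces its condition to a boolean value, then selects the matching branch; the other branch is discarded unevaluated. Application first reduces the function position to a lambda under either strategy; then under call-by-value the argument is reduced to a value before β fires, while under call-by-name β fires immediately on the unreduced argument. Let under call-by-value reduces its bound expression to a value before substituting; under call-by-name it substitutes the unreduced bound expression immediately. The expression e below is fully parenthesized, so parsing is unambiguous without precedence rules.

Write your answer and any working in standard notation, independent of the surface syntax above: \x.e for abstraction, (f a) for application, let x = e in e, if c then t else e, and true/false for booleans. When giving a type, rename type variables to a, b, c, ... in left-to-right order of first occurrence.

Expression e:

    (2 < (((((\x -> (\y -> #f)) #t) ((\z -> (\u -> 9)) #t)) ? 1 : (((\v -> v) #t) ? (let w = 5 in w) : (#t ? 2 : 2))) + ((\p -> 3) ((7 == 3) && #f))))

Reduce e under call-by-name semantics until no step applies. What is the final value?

Working:
step 0: (2 < ((if (((\x.(\y.false)) true) ((\z.(\u.9)) true)) then 1 else (if ((\v.v) true) then (let w = 5 in w) else (if true then 2 else 2))) + ((\p.3) ((7 == 3) && false))))
step 1: [beta@1.0.0.0] (2 < ((if ((\y.false) ((\z.(\u.9)) true)) then 1 else (if ((\v.v) true) then (let w = 5 in w) else (if true then 2 else 2))) + ((\p.3) ((7 == 3) && false))))
step 2: [beta@1.0.0] (2 < ((if false then 1 else (if ((\v.v) true) then (let w = 5 in w) else (if true then 2 else 2))) + ((\p.3) ((7 == 3) && false))))
step 3: [if@1.0] (2 < ((if ((\v.v) true) then (let w = 5 in w) else (if true then 2 else 2)) + ((\p.3) ((7 == 3) && false))))
step 4: [beta@1.0.0] (2 < ((if true then (let w = 5 in w) else (if true then 2 else 2)) + ((\p.3) ((7 == 3) && false))))
step 5: [if@1.0] (2 < ((let w = 5 in w) + ((\p.3) ((7 == 3) && false))))
step 6: [let@1.0] (2 < (5 + ((\p.3) ((7 == 3) && false))))
step 7: [beta@1.1] (2 < (5 + 3))
step 8: [delta@1] (2 < 8)
step 9: [delta@root] true

Answer: true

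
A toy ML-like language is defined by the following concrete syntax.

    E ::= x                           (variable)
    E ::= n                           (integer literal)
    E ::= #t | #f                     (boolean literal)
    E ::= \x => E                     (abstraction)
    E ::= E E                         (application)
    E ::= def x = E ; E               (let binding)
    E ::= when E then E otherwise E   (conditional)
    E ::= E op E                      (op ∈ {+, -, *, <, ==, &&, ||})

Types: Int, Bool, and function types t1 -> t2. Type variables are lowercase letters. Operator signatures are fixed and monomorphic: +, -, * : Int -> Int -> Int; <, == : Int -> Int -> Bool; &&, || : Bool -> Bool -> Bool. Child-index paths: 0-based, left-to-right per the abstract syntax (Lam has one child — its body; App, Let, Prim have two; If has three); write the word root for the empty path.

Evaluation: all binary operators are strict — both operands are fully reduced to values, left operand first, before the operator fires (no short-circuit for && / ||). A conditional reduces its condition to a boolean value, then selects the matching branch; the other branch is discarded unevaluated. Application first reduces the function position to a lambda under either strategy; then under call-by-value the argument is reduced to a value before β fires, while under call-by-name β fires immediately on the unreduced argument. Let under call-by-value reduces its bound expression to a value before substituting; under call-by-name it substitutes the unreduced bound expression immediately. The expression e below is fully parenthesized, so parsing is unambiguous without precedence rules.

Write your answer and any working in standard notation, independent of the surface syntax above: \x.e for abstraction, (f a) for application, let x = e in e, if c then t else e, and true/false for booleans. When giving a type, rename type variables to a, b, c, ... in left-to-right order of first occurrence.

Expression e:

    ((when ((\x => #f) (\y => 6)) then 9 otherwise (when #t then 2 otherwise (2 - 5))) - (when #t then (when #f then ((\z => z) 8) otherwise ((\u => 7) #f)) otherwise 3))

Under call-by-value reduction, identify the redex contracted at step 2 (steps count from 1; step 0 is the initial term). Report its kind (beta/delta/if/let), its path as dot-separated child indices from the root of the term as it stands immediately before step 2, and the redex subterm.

Working:
step 0: ((if ((\x.false) (\y.6)) then 9 else (if true then 2 else (2 - 5))) - (if true then (if false then ((\z.z) 8) else ((\u.7) false)) else 3))
step 1: [beta@0.0] ((if false then 9 else (if true then 2 else (2 - 5))) - (if true then (if false then ((\z.z) 8) else ((\u.7) false)) else 3))
step 2: [if@0] ((if true then 2 else (2 - 5)) - (if true then (if false then ((\z.z) 8) else ((\u.7) false)) else 3))

Answer: if at 0 : (if false then 9 else (if true then 2 else (2 - 5)))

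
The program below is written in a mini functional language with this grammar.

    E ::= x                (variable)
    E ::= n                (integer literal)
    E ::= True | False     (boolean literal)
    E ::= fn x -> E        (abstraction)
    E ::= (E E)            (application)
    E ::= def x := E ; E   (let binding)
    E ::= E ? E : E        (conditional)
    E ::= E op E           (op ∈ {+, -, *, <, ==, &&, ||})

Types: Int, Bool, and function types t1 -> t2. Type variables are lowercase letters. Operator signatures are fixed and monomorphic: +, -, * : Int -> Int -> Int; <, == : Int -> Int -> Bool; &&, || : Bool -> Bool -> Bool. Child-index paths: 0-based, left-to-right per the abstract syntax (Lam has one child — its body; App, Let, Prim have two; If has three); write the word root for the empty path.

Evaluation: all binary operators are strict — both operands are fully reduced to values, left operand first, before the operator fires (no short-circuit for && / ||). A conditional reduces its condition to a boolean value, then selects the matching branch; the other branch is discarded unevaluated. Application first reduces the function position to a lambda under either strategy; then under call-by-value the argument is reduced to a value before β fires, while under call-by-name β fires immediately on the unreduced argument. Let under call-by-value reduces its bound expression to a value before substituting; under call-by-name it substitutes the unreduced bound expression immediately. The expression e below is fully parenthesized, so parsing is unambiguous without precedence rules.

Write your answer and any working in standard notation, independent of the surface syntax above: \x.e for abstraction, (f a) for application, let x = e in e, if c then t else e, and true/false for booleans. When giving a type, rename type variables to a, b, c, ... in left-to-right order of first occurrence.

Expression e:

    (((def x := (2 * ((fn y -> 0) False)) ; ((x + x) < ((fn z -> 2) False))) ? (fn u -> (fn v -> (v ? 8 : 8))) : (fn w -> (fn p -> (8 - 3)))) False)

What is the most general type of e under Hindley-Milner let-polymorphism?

Trace:
  unify Int ~ Int
\y._ : a -> Int
  unify a -> Int ~ Bool -> b
  unify a ~ Bool
  unify Int ~ b
_ _ : Int
  unify Int ~ Int
let x : Int
x : Int
  unify Int ~ Int
x : Int
  unify Int ~ Int
  unify Int ~ Int
\z._ : c -> Int
  unify c -> Int ~ Bool -> d
  unify c ~ Bool
  unify Int ~ d
_ _ : Int
  unify Int ~ Int
  unify Bool ~ Bool
v : f
  unify f ~ Bool
  unify Int ~ Int
\v._ : Bool -> Int
\u._ : e -> Bool -> Int
  unify Int ~ Int
  unify Int ~ Int
\p._ : h -> Int
\w._ : g -> h -> Int
  unify e -> Bool -> Int ~ g -> h -> Int
  unify e ~ g
  unify Bool -> Int ~ h -> Int
  unify Bool ~ h
  unify Int ~ Int
  unify g -> Bool -> Int ~ Bool -> i
  unify g ~ Bool
  unify Bool -> Int ~ i
_ _ : Bool -> Int

Answer: Bool -> Int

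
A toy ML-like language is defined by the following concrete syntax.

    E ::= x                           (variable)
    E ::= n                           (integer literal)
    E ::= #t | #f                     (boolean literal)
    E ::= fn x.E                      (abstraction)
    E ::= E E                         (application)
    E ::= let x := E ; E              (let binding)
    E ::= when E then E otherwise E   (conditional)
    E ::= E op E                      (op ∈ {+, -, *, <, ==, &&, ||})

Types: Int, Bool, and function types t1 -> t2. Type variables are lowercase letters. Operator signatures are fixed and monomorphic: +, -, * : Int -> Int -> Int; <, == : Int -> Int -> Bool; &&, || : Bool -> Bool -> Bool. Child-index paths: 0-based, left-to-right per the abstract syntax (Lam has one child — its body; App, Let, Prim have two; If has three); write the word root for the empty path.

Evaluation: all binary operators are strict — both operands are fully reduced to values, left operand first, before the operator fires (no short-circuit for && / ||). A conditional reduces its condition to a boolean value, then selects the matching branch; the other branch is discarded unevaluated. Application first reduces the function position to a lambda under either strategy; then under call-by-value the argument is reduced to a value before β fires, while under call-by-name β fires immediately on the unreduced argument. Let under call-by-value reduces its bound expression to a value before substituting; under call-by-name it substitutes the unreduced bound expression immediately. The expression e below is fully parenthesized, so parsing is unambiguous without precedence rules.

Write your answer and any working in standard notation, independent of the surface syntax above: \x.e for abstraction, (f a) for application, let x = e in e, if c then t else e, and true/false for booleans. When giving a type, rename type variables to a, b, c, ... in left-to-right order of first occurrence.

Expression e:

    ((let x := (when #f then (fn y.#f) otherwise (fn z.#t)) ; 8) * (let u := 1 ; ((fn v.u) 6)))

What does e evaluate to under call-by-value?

Answer: 8

Trace:
step 0: ((let x = (if false then (\y.false) else (\z.true)) in 8) * (let u = 1 in ((\v.u) 6)))
step 1: [if@0.0] ((let x = (\z.true) in 8) * (let u = 1 in ((\v.u) 6)))
step 2: [let@0] (8 * (let u = 1 in ((\v.u) 6)))
step 3: [let@1] (8 * ((\v.1) 6))
step 4: [beta@1] (8 * 1)
step 5: [delta@root] 8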